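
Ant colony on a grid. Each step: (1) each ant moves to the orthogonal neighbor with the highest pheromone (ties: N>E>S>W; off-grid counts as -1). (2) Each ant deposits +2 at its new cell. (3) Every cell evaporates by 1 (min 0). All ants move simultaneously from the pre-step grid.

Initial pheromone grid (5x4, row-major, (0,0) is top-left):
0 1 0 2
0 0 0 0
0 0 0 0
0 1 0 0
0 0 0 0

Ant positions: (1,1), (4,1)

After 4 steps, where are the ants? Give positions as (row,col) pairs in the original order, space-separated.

Step 1: ant0:(1,1)->N->(0,1) | ant1:(4,1)->N->(3,1)
  grid max=2 at (0,1)
Step 2: ant0:(0,1)->E->(0,2) | ant1:(3,1)->N->(2,1)
  grid max=1 at (0,1)
Step 3: ant0:(0,2)->W->(0,1) | ant1:(2,1)->S->(3,1)
  grid max=2 at (0,1)
Step 4: ant0:(0,1)->E->(0,2) | ant1:(3,1)->N->(2,1)
  grid max=1 at (0,1)

(0,2) (2,1)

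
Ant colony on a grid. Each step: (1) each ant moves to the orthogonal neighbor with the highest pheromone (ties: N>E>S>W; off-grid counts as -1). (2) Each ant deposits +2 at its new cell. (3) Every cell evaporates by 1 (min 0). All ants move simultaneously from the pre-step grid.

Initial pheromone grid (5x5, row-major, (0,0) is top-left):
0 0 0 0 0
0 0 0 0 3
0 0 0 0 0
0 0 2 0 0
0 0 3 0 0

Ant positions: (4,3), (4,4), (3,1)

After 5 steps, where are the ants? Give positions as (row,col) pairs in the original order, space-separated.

Step 1: ant0:(4,3)->W->(4,2) | ant1:(4,4)->N->(3,4) | ant2:(3,1)->E->(3,2)
  grid max=4 at (4,2)
Step 2: ant0:(4,2)->N->(3,2) | ant1:(3,4)->N->(2,4) | ant2:(3,2)->S->(4,2)
  grid max=5 at (4,2)
Step 3: ant0:(3,2)->S->(4,2) | ant1:(2,4)->N->(1,4) | ant2:(4,2)->N->(3,2)
  grid max=6 at (4,2)
Step 4: ant0:(4,2)->N->(3,2) | ant1:(1,4)->N->(0,4) | ant2:(3,2)->S->(4,2)
  grid max=7 at (4,2)
Step 5: ant0:(3,2)->S->(4,2) | ant1:(0,4)->S->(1,4) | ant2:(4,2)->N->(3,2)
  grid max=8 at (4,2)

(4,2) (1,4) (3,2)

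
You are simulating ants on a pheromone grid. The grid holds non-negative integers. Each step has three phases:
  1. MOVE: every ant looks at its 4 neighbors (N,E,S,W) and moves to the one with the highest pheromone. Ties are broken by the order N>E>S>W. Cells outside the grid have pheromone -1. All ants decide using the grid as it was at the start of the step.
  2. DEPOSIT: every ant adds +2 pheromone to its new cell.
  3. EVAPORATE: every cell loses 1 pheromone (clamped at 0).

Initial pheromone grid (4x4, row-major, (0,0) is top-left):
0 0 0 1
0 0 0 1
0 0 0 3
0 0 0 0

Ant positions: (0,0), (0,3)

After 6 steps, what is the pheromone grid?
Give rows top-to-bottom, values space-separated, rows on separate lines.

After step 1: ants at (0,1),(1,3)
  0 1 0 0
  0 0 0 2
  0 0 0 2
  0 0 0 0
After step 2: ants at (0,2),(2,3)
  0 0 1 0
  0 0 0 1
  0 0 0 3
  0 0 0 0
After step 3: ants at (0,3),(1,3)
  0 0 0 1
  0 0 0 2
  0 0 0 2
  0 0 0 0
After step 4: ants at (1,3),(2,3)
  0 0 0 0
  0 0 0 3
  0 0 0 3
  0 0 0 0
After step 5: ants at (2,3),(1,3)
  0 0 0 0
  0 0 0 4
  0 0 0 4
  0 0 0 0
After step 6: ants at (1,3),(2,3)
  0 0 0 0
  0 0 0 5
  0 0 0 5
  0 0 0 0

0 0 0 0
0 0 0 5
0 0 0 5
0 0 0 0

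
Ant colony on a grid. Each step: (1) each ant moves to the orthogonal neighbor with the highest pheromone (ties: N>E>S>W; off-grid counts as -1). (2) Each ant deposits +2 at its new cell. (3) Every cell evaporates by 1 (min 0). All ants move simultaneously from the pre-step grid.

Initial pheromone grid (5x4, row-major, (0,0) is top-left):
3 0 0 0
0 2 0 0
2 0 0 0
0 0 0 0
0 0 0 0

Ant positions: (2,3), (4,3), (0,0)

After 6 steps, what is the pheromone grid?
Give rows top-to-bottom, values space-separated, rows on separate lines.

After step 1: ants at (1,3),(3,3),(0,1)
  2 1 0 0
  0 1 0 1
  1 0 0 0
  0 0 0 1
  0 0 0 0
After step 2: ants at (0,3),(2,3),(0,0)
  3 0 0 1
  0 0 0 0
  0 0 0 1
  0 0 0 0
  0 0 0 0
After step 3: ants at (1,3),(1,3),(0,1)
  2 1 0 0
  0 0 0 3
  0 0 0 0
  0 0 0 0
  0 0 0 0
After step 4: ants at (0,3),(0,3),(0,0)
  3 0 0 3
  0 0 0 2
  0 0 0 0
  0 0 0 0
  0 0 0 0
After step 5: ants at (1,3),(1,3),(0,1)
  2 1 0 2
  0 0 0 5
  0 0 0 0
  0 0 0 0
  0 0 0 0
After step 6: ants at (0,3),(0,3),(0,0)
  3 0 0 5
  0 0 0 4
  0 0 0 0
  0 0 0 0
  0 0 0 0

3 0 0 5
0 0 0 4
0 0 0 0
0 0 0 0
0 0 0 0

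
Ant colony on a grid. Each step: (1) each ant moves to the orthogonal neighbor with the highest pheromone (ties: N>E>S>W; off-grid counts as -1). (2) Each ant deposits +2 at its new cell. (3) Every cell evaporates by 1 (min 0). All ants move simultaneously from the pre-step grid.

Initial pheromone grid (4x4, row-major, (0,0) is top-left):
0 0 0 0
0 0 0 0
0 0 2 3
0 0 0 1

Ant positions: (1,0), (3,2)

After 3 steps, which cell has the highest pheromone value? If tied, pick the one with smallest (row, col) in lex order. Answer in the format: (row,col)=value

Answer: (2,2)=3

Derivation:
Step 1: ant0:(1,0)->N->(0,0) | ant1:(3,2)->N->(2,2)
  grid max=3 at (2,2)
Step 2: ant0:(0,0)->E->(0,1) | ant1:(2,2)->E->(2,3)
  grid max=3 at (2,3)
Step 3: ant0:(0,1)->E->(0,2) | ant1:(2,3)->W->(2,2)
  grid max=3 at (2,2)
Final grid:
  0 0 1 0
  0 0 0 0
  0 0 3 2
  0 0 0 0
Max pheromone 3 at (2,2)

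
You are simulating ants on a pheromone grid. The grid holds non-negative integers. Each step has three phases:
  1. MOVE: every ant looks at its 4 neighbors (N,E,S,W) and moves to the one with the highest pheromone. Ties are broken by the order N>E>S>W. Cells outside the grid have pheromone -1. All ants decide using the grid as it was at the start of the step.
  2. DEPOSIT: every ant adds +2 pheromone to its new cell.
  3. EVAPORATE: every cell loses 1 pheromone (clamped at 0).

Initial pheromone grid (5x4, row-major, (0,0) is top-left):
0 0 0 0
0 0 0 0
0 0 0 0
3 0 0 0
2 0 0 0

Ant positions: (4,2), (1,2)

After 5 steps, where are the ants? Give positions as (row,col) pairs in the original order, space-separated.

Step 1: ant0:(4,2)->N->(3,2) | ant1:(1,2)->N->(0,2)
  grid max=2 at (3,0)
Step 2: ant0:(3,2)->N->(2,2) | ant1:(0,2)->E->(0,3)
  grid max=1 at (0,3)
Step 3: ant0:(2,2)->N->(1,2) | ant1:(0,3)->S->(1,3)
  grid max=1 at (1,2)
Step 4: ant0:(1,2)->E->(1,3) | ant1:(1,3)->W->(1,2)
  grid max=2 at (1,2)
Step 5: ant0:(1,3)->W->(1,2) | ant1:(1,2)->E->(1,3)
  grid max=3 at (1,2)

(1,2) (1,3)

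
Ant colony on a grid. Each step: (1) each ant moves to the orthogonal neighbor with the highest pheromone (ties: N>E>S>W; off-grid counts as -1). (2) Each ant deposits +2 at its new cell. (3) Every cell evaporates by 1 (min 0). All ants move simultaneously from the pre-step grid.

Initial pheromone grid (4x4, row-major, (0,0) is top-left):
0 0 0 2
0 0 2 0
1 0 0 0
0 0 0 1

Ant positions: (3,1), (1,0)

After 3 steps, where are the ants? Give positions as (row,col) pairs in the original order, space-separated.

Step 1: ant0:(3,1)->N->(2,1) | ant1:(1,0)->S->(2,0)
  grid max=2 at (2,0)
Step 2: ant0:(2,1)->W->(2,0) | ant1:(2,0)->E->(2,1)
  grid max=3 at (2,0)
Step 3: ant0:(2,0)->E->(2,1) | ant1:(2,1)->W->(2,0)
  grid max=4 at (2,0)

(2,1) (2,0)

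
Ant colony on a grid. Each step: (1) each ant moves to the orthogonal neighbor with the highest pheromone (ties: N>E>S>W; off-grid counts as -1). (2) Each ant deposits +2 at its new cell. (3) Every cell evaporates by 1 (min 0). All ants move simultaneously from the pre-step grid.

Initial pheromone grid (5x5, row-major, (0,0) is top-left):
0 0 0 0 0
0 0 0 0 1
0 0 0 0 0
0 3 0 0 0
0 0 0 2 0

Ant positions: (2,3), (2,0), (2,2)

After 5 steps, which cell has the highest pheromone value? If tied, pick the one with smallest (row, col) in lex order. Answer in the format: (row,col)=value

Step 1: ant0:(2,3)->N->(1,3) | ant1:(2,0)->N->(1,0) | ant2:(2,2)->N->(1,2)
  grid max=2 at (3,1)
Step 2: ant0:(1,3)->W->(1,2) | ant1:(1,0)->N->(0,0) | ant2:(1,2)->E->(1,3)
  grid max=2 at (1,2)
Step 3: ant0:(1,2)->E->(1,3) | ant1:(0,0)->E->(0,1) | ant2:(1,3)->W->(1,2)
  grid max=3 at (1,2)
Step 4: ant0:(1,3)->W->(1,2) | ant1:(0,1)->E->(0,2) | ant2:(1,2)->E->(1,3)
  grid max=4 at (1,2)
Step 5: ant0:(1,2)->E->(1,3) | ant1:(0,2)->S->(1,2) | ant2:(1,3)->W->(1,2)
  grid max=7 at (1,2)
Final grid:
  0 0 0 0 0
  0 0 7 5 0
  0 0 0 0 0
  0 0 0 0 0
  0 0 0 0 0
Max pheromone 7 at (1,2)

Answer: (1,2)=7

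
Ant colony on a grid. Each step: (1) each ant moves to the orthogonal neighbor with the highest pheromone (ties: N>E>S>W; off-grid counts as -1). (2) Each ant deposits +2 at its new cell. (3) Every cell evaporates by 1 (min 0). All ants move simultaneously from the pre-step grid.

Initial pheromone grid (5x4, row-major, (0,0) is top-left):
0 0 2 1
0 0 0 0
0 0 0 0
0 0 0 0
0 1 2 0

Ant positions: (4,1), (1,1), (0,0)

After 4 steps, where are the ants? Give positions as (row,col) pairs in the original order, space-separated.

Step 1: ant0:(4,1)->E->(4,2) | ant1:(1,1)->N->(0,1) | ant2:(0,0)->E->(0,1)
  grid max=3 at (0,1)
Step 2: ant0:(4,2)->N->(3,2) | ant1:(0,1)->E->(0,2) | ant2:(0,1)->E->(0,2)
  grid max=4 at (0,2)
Step 3: ant0:(3,2)->S->(4,2) | ant1:(0,2)->W->(0,1) | ant2:(0,2)->W->(0,1)
  grid max=5 at (0,1)
Step 4: ant0:(4,2)->N->(3,2) | ant1:(0,1)->E->(0,2) | ant2:(0,1)->E->(0,2)
  grid max=6 at (0,2)

(3,2) (0,2) (0,2)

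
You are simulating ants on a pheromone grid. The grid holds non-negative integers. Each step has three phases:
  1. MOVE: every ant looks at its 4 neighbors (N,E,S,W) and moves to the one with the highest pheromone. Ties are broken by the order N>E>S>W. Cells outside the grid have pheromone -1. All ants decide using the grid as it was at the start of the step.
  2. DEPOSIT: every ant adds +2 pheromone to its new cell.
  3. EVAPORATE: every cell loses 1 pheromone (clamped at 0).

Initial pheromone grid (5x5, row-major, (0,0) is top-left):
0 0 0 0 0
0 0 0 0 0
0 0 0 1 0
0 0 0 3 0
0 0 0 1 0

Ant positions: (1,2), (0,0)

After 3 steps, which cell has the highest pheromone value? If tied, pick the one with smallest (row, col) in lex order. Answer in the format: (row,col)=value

Answer: (0,1)=3

Derivation:
Step 1: ant0:(1,2)->N->(0,2) | ant1:(0,0)->E->(0,1)
  grid max=2 at (3,3)
Step 2: ant0:(0,2)->W->(0,1) | ant1:(0,1)->E->(0,2)
  grid max=2 at (0,1)
Step 3: ant0:(0,1)->E->(0,2) | ant1:(0,2)->W->(0,1)
  grid max=3 at (0,1)
Final grid:
  0 3 3 0 0
  0 0 0 0 0
  0 0 0 0 0
  0 0 0 0 0
  0 0 0 0 0
Max pheromone 3 at (0,1)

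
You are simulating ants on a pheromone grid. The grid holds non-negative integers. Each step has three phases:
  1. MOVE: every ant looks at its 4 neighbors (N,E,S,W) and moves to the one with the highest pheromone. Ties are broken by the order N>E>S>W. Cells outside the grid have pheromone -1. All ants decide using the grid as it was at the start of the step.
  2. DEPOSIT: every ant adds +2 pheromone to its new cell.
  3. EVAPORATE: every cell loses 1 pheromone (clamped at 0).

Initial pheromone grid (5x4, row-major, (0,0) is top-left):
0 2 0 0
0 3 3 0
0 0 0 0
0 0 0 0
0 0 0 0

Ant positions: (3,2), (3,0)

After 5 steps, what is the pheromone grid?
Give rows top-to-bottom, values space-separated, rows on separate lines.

After step 1: ants at (2,2),(2,0)
  0 1 0 0
  0 2 2 0
  1 0 1 0
  0 0 0 0
  0 0 0 0
After step 2: ants at (1,2),(1,0)
  0 0 0 0
  1 1 3 0
  0 0 0 0
  0 0 0 0
  0 0 0 0
After step 3: ants at (1,1),(1,1)
  0 0 0 0
  0 4 2 0
  0 0 0 0
  0 0 0 0
  0 0 0 0
After step 4: ants at (1,2),(1,2)
  0 0 0 0
  0 3 5 0
  0 0 0 0
  0 0 0 0
  0 0 0 0
After step 5: ants at (1,1),(1,1)
  0 0 0 0
  0 6 4 0
  0 0 0 0
  0 0 0 0
  0 0 0 0

0 0 0 0
0 6 4 0
0 0 0 0
0 0 0 0
0 0 0 0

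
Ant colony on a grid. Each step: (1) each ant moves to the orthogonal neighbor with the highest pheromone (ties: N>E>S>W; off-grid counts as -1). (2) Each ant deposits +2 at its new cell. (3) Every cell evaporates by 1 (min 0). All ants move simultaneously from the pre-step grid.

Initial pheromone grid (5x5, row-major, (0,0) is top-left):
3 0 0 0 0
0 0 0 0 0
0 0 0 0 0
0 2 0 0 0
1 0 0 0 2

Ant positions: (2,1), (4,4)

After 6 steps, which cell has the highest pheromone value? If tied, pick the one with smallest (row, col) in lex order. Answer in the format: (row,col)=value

Answer: (3,1)=2

Derivation:
Step 1: ant0:(2,1)->S->(3,1) | ant1:(4,4)->N->(3,4)
  grid max=3 at (3,1)
Step 2: ant0:(3,1)->N->(2,1) | ant1:(3,4)->S->(4,4)
  grid max=2 at (3,1)
Step 3: ant0:(2,1)->S->(3,1) | ant1:(4,4)->N->(3,4)
  grid max=3 at (3,1)
Step 4: ant0:(3,1)->N->(2,1) | ant1:(3,4)->S->(4,4)
  grid max=2 at (3,1)
Step 5: ant0:(2,1)->S->(3,1) | ant1:(4,4)->N->(3,4)
  grid max=3 at (3,1)
Step 6: ant0:(3,1)->N->(2,1) | ant1:(3,4)->S->(4,4)
  grid max=2 at (3,1)
Final grid:
  0 0 0 0 0
  0 0 0 0 0
  0 1 0 0 0
  0 2 0 0 0
  0 0 0 0 2
Max pheromone 2 at (3,1)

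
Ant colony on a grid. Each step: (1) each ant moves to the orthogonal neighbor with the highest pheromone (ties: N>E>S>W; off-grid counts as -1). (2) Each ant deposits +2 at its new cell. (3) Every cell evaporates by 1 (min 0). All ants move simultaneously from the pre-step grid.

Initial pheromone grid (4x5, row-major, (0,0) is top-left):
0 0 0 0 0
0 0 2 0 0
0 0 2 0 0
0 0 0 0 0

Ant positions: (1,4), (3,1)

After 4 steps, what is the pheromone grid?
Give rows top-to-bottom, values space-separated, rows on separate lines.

After step 1: ants at (0,4),(2,1)
  0 0 0 0 1
  0 0 1 0 0
  0 1 1 0 0
  0 0 0 0 0
After step 2: ants at (1,4),(2,2)
  0 0 0 0 0
  0 0 0 0 1
  0 0 2 0 0
  0 0 0 0 0
After step 3: ants at (0,4),(1,2)
  0 0 0 0 1
  0 0 1 0 0
  0 0 1 0 0
  0 0 0 0 0
After step 4: ants at (1,4),(2,2)
  0 0 0 0 0
  0 0 0 0 1
  0 0 2 0 0
  0 0 0 0 0

0 0 0 0 0
0 0 0 0 1
0 0 2 0 0
0 0 0 0 0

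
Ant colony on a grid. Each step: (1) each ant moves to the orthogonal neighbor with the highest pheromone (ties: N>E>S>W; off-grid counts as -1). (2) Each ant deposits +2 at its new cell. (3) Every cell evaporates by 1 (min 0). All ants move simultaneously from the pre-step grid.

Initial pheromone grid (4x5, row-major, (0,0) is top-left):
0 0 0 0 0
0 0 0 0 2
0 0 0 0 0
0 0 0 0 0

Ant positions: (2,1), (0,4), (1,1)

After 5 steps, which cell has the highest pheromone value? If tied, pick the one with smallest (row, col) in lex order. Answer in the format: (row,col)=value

Step 1: ant0:(2,1)->N->(1,1) | ant1:(0,4)->S->(1,4) | ant2:(1,1)->N->(0,1)
  grid max=3 at (1,4)
Step 2: ant0:(1,1)->N->(0,1) | ant1:(1,4)->N->(0,4) | ant2:(0,1)->S->(1,1)
  grid max=2 at (0,1)
Step 3: ant0:(0,1)->S->(1,1) | ant1:(0,4)->S->(1,4) | ant2:(1,1)->N->(0,1)
  grid max=3 at (0,1)
Step 4: ant0:(1,1)->N->(0,1) | ant1:(1,4)->N->(0,4) | ant2:(0,1)->S->(1,1)
  grid max=4 at (0,1)
Step 5: ant0:(0,1)->S->(1,1) | ant1:(0,4)->S->(1,4) | ant2:(1,1)->N->(0,1)
  grid max=5 at (0,1)
Final grid:
  0 5 0 0 0
  0 5 0 0 3
  0 0 0 0 0
  0 0 0 0 0
Max pheromone 5 at (0,1)

Answer: (0,1)=5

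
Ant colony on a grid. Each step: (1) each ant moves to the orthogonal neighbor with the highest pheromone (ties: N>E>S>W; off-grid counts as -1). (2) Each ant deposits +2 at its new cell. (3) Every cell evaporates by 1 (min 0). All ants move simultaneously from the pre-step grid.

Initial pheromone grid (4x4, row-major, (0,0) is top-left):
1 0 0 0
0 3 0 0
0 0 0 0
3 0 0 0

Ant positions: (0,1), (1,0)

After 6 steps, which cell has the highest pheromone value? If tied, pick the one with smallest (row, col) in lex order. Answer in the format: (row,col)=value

Step 1: ant0:(0,1)->S->(1,1) | ant1:(1,0)->E->(1,1)
  grid max=6 at (1,1)
Step 2: ant0:(1,1)->N->(0,1) | ant1:(1,1)->N->(0,1)
  grid max=5 at (1,1)
Step 3: ant0:(0,1)->S->(1,1) | ant1:(0,1)->S->(1,1)
  grid max=8 at (1,1)
Step 4: ant0:(1,1)->N->(0,1) | ant1:(1,1)->N->(0,1)
  grid max=7 at (1,1)
Step 5: ant0:(0,1)->S->(1,1) | ant1:(0,1)->S->(1,1)
  grid max=10 at (1,1)
Step 6: ant0:(1,1)->N->(0,1) | ant1:(1,1)->N->(0,1)
  grid max=9 at (1,1)
Final grid:
  0 7 0 0
  0 9 0 0
  0 0 0 0
  0 0 0 0
Max pheromone 9 at (1,1)

Answer: (1,1)=9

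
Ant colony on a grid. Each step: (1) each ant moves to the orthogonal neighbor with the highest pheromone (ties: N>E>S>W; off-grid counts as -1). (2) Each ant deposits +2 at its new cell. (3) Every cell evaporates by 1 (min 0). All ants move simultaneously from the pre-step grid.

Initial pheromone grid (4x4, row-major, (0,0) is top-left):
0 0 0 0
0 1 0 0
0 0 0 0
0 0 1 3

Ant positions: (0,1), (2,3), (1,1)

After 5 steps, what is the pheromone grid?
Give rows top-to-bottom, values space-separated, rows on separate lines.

After step 1: ants at (1,1),(3,3),(0,1)
  0 1 0 0
  0 2 0 0
  0 0 0 0
  0 0 0 4
After step 2: ants at (0,1),(2,3),(1,1)
  0 2 0 0
  0 3 0 0
  0 0 0 1
  0 0 0 3
After step 3: ants at (1,1),(3,3),(0,1)
  0 3 0 0
  0 4 0 0
  0 0 0 0
  0 0 0 4
After step 4: ants at (0,1),(2,3),(1,1)
  0 4 0 0
  0 5 0 0
  0 0 0 1
  0 0 0 3
After step 5: ants at (1,1),(3,3),(0,1)
  0 5 0 0
  0 6 0 0
  0 0 0 0
  0 0 0 4

0 5 0 0
0 6 0 0
0 0 0 0
0 0 0 4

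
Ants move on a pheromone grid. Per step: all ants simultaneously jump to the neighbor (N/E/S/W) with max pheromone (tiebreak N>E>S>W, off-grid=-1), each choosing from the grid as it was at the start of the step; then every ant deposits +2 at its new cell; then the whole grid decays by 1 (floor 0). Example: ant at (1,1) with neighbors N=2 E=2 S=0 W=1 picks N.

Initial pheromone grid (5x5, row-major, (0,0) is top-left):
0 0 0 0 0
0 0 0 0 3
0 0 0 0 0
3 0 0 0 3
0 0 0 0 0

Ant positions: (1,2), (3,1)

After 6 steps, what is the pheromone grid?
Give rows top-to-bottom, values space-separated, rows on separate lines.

After step 1: ants at (0,2),(3,0)
  0 0 1 0 0
  0 0 0 0 2
  0 0 0 0 0
  4 0 0 0 2
  0 0 0 0 0
After step 2: ants at (0,3),(2,0)
  0 0 0 1 0
  0 0 0 0 1
  1 0 0 0 0
  3 0 0 0 1
  0 0 0 0 0
After step 3: ants at (0,4),(3,0)
  0 0 0 0 1
  0 0 0 0 0
  0 0 0 0 0
  4 0 0 0 0
  0 0 0 0 0
After step 4: ants at (1,4),(2,0)
  0 0 0 0 0
  0 0 0 0 1
  1 0 0 0 0
  3 0 0 0 0
  0 0 0 0 0
After step 5: ants at (0,4),(3,0)
  0 0 0 0 1
  0 0 0 0 0
  0 0 0 0 0
  4 0 0 0 0
  0 0 0 0 0
After step 6: ants at (1,4),(2,0)
  0 0 0 0 0
  0 0 0 0 1
  1 0 0 0 0
  3 0 0 0 0
  0 0 0 0 0

0 0 0 0 0
0 0 0 0 1
1 0 0 0 0
3 0 0 0 0
0 0 0 0 0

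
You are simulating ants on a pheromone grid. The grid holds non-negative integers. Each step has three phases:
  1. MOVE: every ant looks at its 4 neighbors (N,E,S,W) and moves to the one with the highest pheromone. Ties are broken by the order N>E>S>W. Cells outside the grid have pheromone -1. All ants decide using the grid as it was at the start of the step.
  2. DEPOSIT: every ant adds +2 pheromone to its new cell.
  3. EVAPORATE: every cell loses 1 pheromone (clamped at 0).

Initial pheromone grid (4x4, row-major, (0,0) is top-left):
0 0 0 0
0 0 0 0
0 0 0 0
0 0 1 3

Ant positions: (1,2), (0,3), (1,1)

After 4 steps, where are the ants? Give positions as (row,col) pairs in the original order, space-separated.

Step 1: ant0:(1,2)->N->(0,2) | ant1:(0,3)->S->(1,3) | ant2:(1,1)->N->(0,1)
  grid max=2 at (3,3)
Step 2: ant0:(0,2)->W->(0,1) | ant1:(1,3)->N->(0,3) | ant2:(0,1)->E->(0,2)
  grid max=2 at (0,1)
Step 3: ant0:(0,1)->E->(0,2) | ant1:(0,3)->W->(0,2) | ant2:(0,2)->W->(0,1)
  grid max=5 at (0,2)
Step 4: ant0:(0,2)->W->(0,1) | ant1:(0,2)->W->(0,1) | ant2:(0,1)->E->(0,2)
  grid max=6 at (0,1)

(0,1) (0,1) (0,2)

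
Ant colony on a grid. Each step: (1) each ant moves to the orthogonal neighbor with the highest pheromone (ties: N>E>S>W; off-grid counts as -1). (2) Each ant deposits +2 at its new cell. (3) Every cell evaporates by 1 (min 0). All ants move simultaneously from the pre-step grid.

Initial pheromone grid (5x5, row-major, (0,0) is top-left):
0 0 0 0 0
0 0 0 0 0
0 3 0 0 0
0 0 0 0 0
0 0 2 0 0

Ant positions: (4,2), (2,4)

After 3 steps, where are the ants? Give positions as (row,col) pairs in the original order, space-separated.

Step 1: ant0:(4,2)->N->(3,2) | ant1:(2,4)->N->(1,4)
  grid max=2 at (2,1)
Step 2: ant0:(3,2)->S->(4,2) | ant1:(1,4)->N->(0,4)
  grid max=2 at (4,2)
Step 3: ant0:(4,2)->N->(3,2) | ant1:(0,4)->S->(1,4)
  grid max=1 at (1,4)

(3,2) (1,4)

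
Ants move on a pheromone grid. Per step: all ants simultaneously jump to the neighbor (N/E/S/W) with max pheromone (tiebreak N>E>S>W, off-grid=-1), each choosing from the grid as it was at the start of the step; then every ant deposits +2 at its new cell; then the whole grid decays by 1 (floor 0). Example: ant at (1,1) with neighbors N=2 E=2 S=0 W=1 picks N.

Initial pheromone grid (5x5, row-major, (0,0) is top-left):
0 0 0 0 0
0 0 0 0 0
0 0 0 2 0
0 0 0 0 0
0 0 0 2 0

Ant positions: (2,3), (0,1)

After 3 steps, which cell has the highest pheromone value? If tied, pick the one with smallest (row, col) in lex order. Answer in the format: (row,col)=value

Step 1: ant0:(2,3)->N->(1,3) | ant1:(0,1)->E->(0,2)
  grid max=1 at (0,2)
Step 2: ant0:(1,3)->S->(2,3) | ant1:(0,2)->E->(0,3)
  grid max=2 at (2,3)
Step 3: ant0:(2,3)->N->(1,3) | ant1:(0,3)->E->(0,4)
  grid max=1 at (0,4)
Final grid:
  0 0 0 0 1
  0 0 0 1 0
  0 0 0 1 0
  0 0 0 0 0
  0 0 0 0 0
Max pheromone 1 at (0,4)

Answer: (0,4)=1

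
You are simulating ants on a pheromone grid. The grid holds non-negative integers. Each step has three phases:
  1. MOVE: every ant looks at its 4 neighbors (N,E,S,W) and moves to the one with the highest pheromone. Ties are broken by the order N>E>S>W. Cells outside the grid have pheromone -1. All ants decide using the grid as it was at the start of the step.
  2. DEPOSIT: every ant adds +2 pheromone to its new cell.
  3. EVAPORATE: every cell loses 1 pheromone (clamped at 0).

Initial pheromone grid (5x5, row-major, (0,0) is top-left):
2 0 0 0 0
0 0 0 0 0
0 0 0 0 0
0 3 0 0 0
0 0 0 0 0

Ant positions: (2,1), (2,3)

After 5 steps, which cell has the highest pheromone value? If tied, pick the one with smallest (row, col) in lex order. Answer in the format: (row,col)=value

Answer: (3,1)=4

Derivation:
Step 1: ant0:(2,1)->S->(3,1) | ant1:(2,3)->N->(1,3)
  grid max=4 at (3,1)
Step 2: ant0:(3,1)->N->(2,1) | ant1:(1,3)->N->(0,3)
  grid max=3 at (3,1)
Step 3: ant0:(2,1)->S->(3,1) | ant1:(0,3)->E->(0,4)
  grid max=4 at (3,1)
Step 4: ant0:(3,1)->N->(2,1) | ant1:(0,4)->S->(1,4)
  grid max=3 at (3,1)
Step 5: ant0:(2,1)->S->(3,1) | ant1:(1,4)->N->(0,4)
  grid max=4 at (3,1)
Final grid:
  0 0 0 0 1
  0 0 0 0 0
  0 0 0 0 0
  0 4 0 0 0
  0 0 0 0 0
Max pheromone 4 at (3,1)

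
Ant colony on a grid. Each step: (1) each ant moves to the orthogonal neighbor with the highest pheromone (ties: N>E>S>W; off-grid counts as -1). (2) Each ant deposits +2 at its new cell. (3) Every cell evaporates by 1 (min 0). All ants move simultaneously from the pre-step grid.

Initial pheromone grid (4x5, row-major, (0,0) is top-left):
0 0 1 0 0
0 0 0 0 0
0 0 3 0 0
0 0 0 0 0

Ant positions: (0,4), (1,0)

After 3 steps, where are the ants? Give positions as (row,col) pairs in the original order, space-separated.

Step 1: ant0:(0,4)->S->(1,4) | ant1:(1,0)->N->(0,0)
  grid max=2 at (2,2)
Step 2: ant0:(1,4)->N->(0,4) | ant1:(0,0)->E->(0,1)
  grid max=1 at (0,1)
Step 3: ant0:(0,4)->S->(1,4) | ant1:(0,1)->E->(0,2)
  grid max=1 at (0,2)

(1,4) (0,2)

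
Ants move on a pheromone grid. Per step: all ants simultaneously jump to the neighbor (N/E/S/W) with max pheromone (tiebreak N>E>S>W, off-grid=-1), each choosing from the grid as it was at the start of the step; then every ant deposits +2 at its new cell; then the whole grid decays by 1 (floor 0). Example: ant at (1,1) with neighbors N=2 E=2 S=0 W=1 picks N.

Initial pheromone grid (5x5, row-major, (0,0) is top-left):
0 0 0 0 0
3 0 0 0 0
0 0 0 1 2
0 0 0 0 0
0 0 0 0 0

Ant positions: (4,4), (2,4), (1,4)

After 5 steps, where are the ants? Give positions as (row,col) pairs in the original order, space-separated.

Step 1: ant0:(4,4)->N->(3,4) | ant1:(2,4)->W->(2,3) | ant2:(1,4)->S->(2,4)
  grid max=3 at (2,4)
Step 2: ant0:(3,4)->N->(2,4) | ant1:(2,3)->E->(2,4) | ant2:(2,4)->W->(2,3)
  grid max=6 at (2,4)
Step 3: ant0:(2,4)->W->(2,3) | ant1:(2,4)->W->(2,3) | ant2:(2,3)->E->(2,4)
  grid max=7 at (2,4)
Step 4: ant0:(2,3)->E->(2,4) | ant1:(2,3)->E->(2,4) | ant2:(2,4)->W->(2,3)
  grid max=10 at (2,4)
Step 5: ant0:(2,4)->W->(2,3) | ant1:(2,4)->W->(2,3) | ant2:(2,3)->E->(2,4)
  grid max=11 at (2,4)

(2,3) (2,3) (2,4)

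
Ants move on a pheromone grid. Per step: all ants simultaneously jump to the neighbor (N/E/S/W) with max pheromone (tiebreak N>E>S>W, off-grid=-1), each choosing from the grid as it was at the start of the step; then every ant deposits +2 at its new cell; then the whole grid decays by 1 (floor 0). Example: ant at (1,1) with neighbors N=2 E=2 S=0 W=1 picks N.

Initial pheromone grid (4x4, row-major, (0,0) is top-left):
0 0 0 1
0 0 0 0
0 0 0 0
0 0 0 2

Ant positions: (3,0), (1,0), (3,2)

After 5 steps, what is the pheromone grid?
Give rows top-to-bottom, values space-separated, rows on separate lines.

After step 1: ants at (2,0),(0,0),(3,3)
  1 0 0 0
  0 0 0 0
  1 0 0 0
  0 0 0 3
After step 2: ants at (1,0),(0,1),(2,3)
  0 1 0 0
  1 0 0 0
  0 0 0 1
  0 0 0 2
After step 3: ants at (0,0),(0,2),(3,3)
  1 0 1 0
  0 0 0 0
  0 0 0 0
  0 0 0 3
After step 4: ants at (0,1),(0,3),(2,3)
  0 1 0 1
  0 0 0 0
  0 0 0 1
  0 0 0 2
After step 5: ants at (0,2),(1,3),(3,3)
  0 0 1 0
  0 0 0 1
  0 0 0 0
  0 0 0 3

0 0 1 0
0 0 0 1
0 0 0 0
0 0 0 3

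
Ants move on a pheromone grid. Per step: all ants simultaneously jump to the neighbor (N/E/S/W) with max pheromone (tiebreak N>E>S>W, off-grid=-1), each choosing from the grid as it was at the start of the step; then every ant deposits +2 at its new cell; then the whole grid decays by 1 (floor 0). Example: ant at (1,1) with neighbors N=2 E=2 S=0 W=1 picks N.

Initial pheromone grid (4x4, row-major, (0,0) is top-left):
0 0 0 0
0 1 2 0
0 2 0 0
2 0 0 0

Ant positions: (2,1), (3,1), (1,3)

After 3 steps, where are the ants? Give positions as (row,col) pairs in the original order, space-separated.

Step 1: ant0:(2,1)->N->(1,1) | ant1:(3,1)->N->(2,1) | ant2:(1,3)->W->(1,2)
  grid max=3 at (1,2)
Step 2: ant0:(1,1)->E->(1,2) | ant1:(2,1)->N->(1,1) | ant2:(1,2)->W->(1,1)
  grid max=5 at (1,1)
Step 3: ant0:(1,2)->W->(1,1) | ant1:(1,1)->E->(1,2) | ant2:(1,1)->E->(1,2)
  grid max=7 at (1,2)

(1,1) (1,2) (1,2)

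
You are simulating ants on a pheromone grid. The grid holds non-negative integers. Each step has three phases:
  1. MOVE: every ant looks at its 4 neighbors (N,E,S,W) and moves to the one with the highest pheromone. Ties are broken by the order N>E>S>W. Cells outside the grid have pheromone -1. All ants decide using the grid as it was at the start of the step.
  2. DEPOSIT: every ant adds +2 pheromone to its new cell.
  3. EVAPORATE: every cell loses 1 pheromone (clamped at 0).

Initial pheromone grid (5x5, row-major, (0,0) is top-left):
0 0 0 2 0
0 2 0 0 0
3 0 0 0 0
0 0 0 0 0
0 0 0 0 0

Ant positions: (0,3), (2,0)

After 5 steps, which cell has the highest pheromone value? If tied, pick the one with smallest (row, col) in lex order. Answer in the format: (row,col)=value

Answer: (2,0)=2

Derivation:
Step 1: ant0:(0,3)->E->(0,4) | ant1:(2,0)->N->(1,0)
  grid max=2 at (2,0)
Step 2: ant0:(0,4)->W->(0,3) | ant1:(1,0)->S->(2,0)
  grid max=3 at (2,0)
Step 3: ant0:(0,3)->E->(0,4) | ant1:(2,0)->N->(1,0)
  grid max=2 at (2,0)
Step 4: ant0:(0,4)->W->(0,3) | ant1:(1,0)->S->(2,0)
  grid max=3 at (2,0)
Step 5: ant0:(0,3)->E->(0,4) | ant1:(2,0)->N->(1,0)
  grid max=2 at (2,0)
Final grid:
  0 0 0 1 1
  1 0 0 0 0
  2 0 0 0 0
  0 0 0 0 0
  0 0 0 0 0
Max pheromone 2 at (2,0)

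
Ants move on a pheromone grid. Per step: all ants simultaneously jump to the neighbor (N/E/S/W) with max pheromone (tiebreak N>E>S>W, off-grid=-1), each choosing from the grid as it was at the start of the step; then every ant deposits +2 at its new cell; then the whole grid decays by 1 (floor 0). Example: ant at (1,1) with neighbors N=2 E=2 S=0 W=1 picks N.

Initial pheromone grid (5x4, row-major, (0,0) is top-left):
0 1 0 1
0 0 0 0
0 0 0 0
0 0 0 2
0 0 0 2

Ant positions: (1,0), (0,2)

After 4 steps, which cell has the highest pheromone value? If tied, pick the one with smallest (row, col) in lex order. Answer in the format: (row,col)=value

Answer: (0,3)=3

Derivation:
Step 1: ant0:(1,0)->N->(0,0) | ant1:(0,2)->E->(0,3)
  grid max=2 at (0,3)
Step 2: ant0:(0,0)->E->(0,1) | ant1:(0,3)->S->(1,3)
  grid max=1 at (0,1)
Step 3: ant0:(0,1)->E->(0,2) | ant1:(1,3)->N->(0,3)
  grid max=2 at (0,3)
Step 4: ant0:(0,2)->E->(0,3) | ant1:(0,3)->W->(0,2)
  grid max=3 at (0,3)
Final grid:
  0 0 2 3
  0 0 0 0
  0 0 0 0
  0 0 0 0
  0 0 0 0
Max pheromone 3 at (0,3)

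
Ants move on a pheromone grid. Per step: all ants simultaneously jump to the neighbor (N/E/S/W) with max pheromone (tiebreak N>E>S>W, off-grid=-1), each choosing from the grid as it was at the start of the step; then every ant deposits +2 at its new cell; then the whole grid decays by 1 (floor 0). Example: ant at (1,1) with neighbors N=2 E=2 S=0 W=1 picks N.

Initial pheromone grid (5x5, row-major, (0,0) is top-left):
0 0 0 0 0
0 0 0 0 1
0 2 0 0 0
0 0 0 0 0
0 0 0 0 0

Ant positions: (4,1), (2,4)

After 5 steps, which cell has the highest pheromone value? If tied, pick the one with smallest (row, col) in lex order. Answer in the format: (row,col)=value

Answer: (1,4)=2

Derivation:
Step 1: ant0:(4,1)->N->(3,1) | ant1:(2,4)->N->(1,4)
  grid max=2 at (1,4)
Step 2: ant0:(3,1)->N->(2,1) | ant1:(1,4)->N->(0,4)
  grid max=2 at (2,1)
Step 3: ant0:(2,1)->N->(1,1) | ant1:(0,4)->S->(1,4)
  grid max=2 at (1,4)
Step 4: ant0:(1,1)->S->(2,1) | ant1:(1,4)->N->(0,4)
  grid max=2 at (2,1)
Step 5: ant0:(2,1)->N->(1,1) | ant1:(0,4)->S->(1,4)
  grid max=2 at (1,4)
Final grid:
  0 0 0 0 0
  0 1 0 0 2
  0 1 0 0 0
  0 0 0 0 0
  0 0 0 0 0
Max pheromone 2 at (1,4)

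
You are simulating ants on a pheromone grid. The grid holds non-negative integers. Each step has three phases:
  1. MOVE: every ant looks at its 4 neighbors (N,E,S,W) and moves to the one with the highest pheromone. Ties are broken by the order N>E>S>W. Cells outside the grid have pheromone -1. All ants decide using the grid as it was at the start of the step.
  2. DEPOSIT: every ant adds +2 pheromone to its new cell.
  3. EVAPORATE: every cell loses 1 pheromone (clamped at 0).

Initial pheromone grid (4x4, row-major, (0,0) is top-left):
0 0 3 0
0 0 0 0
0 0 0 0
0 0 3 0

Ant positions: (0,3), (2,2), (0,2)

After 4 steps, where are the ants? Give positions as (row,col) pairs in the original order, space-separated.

Step 1: ant0:(0,3)->W->(0,2) | ant1:(2,2)->S->(3,2) | ant2:(0,2)->E->(0,3)
  grid max=4 at (0,2)
Step 2: ant0:(0,2)->E->(0,3) | ant1:(3,2)->N->(2,2) | ant2:(0,3)->W->(0,2)
  grid max=5 at (0,2)
Step 3: ant0:(0,3)->W->(0,2) | ant1:(2,2)->S->(3,2) | ant2:(0,2)->E->(0,3)
  grid max=6 at (0,2)
Step 4: ant0:(0,2)->E->(0,3) | ant1:(3,2)->N->(2,2) | ant2:(0,3)->W->(0,2)
  grid max=7 at (0,2)

(0,3) (2,2) (0,2)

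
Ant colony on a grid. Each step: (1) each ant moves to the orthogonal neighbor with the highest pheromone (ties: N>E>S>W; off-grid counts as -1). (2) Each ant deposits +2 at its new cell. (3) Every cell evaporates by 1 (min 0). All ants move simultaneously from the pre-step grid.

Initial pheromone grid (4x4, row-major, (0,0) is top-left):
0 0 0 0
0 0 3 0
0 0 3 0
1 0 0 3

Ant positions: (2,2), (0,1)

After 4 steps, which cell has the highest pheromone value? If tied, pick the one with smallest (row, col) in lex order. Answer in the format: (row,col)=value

Answer: (1,2)=7

Derivation:
Step 1: ant0:(2,2)->N->(1,2) | ant1:(0,1)->E->(0,2)
  grid max=4 at (1,2)
Step 2: ant0:(1,2)->S->(2,2) | ant1:(0,2)->S->(1,2)
  grid max=5 at (1,2)
Step 3: ant0:(2,2)->N->(1,2) | ant1:(1,2)->S->(2,2)
  grid max=6 at (1,2)
Step 4: ant0:(1,2)->S->(2,2) | ant1:(2,2)->N->(1,2)
  grid max=7 at (1,2)
Final grid:
  0 0 0 0
  0 0 7 0
  0 0 5 0
  0 0 0 0
Max pheromone 7 at (1,2)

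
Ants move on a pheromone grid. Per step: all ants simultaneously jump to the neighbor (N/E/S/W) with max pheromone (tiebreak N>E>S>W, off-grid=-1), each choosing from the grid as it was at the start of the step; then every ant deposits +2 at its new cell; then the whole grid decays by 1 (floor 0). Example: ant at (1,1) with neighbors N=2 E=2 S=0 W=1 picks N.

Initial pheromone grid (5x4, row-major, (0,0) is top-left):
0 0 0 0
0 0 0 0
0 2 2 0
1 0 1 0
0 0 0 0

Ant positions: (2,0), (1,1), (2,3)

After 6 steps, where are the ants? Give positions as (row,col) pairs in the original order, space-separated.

Step 1: ant0:(2,0)->E->(2,1) | ant1:(1,1)->S->(2,1) | ant2:(2,3)->W->(2,2)
  grid max=5 at (2,1)
Step 2: ant0:(2,1)->E->(2,2) | ant1:(2,1)->E->(2,2) | ant2:(2,2)->W->(2,1)
  grid max=6 at (2,1)
Step 3: ant0:(2,2)->W->(2,1) | ant1:(2,2)->W->(2,1) | ant2:(2,1)->E->(2,2)
  grid max=9 at (2,1)
Step 4: ant0:(2,1)->E->(2,2) | ant1:(2,1)->E->(2,2) | ant2:(2,2)->W->(2,1)
  grid max=10 at (2,1)
Step 5: ant0:(2,2)->W->(2,1) | ant1:(2,2)->W->(2,1) | ant2:(2,1)->E->(2,2)
  grid max=13 at (2,1)
Step 6: ant0:(2,1)->E->(2,2) | ant1:(2,1)->E->(2,2) | ant2:(2,2)->W->(2,1)
  grid max=14 at (2,1)

(2,2) (2,2) (2,1)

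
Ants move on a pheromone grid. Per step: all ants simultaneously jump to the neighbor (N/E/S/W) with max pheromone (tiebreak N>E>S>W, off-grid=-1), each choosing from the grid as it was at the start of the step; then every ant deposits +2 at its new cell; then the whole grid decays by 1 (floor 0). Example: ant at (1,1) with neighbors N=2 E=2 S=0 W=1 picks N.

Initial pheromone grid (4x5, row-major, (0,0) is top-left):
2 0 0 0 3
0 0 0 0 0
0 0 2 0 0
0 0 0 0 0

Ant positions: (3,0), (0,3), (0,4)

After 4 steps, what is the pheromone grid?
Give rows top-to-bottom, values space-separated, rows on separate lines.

After step 1: ants at (2,0),(0,4),(1,4)
  1 0 0 0 4
  0 0 0 0 1
  1 0 1 0 0
  0 0 0 0 0
After step 2: ants at (1,0),(1,4),(0,4)
  0 0 0 0 5
  1 0 0 0 2
  0 0 0 0 0
  0 0 0 0 0
After step 3: ants at (0,0),(0,4),(1,4)
  1 0 0 0 6
  0 0 0 0 3
  0 0 0 0 0
  0 0 0 0 0
After step 4: ants at (0,1),(1,4),(0,4)
  0 1 0 0 7
  0 0 0 0 4
  0 0 0 0 0
  0 0 0 0 0

0 1 0 0 7
0 0 0 0 4
0 0 0 0 0
0 0 0 0 0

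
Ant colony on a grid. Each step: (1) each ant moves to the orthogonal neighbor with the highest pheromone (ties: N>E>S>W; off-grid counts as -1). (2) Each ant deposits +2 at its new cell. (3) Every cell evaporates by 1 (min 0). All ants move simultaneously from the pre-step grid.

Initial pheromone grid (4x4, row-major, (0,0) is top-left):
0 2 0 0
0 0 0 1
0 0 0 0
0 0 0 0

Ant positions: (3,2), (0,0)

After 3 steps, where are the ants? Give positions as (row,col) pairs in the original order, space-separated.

Step 1: ant0:(3,2)->N->(2,2) | ant1:(0,0)->E->(0,1)
  grid max=3 at (0,1)
Step 2: ant0:(2,2)->N->(1,2) | ant1:(0,1)->E->(0,2)
  grid max=2 at (0,1)
Step 3: ant0:(1,2)->N->(0,2) | ant1:(0,2)->W->(0,1)
  grid max=3 at (0,1)

(0,2) (0,1)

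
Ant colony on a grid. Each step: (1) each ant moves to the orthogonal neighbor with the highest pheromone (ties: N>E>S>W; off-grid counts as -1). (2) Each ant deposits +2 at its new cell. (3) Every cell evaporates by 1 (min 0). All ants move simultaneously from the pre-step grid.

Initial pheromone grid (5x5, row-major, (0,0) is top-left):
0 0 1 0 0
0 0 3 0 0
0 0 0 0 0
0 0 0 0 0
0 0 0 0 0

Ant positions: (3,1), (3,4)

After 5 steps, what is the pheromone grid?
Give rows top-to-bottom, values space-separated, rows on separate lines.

After step 1: ants at (2,1),(2,4)
  0 0 0 0 0
  0 0 2 0 0
  0 1 0 0 1
  0 0 0 0 0
  0 0 0 0 0
After step 2: ants at (1,1),(1,4)
  0 0 0 0 0
  0 1 1 0 1
  0 0 0 0 0
  0 0 0 0 0
  0 0 0 0 0
After step 3: ants at (1,2),(0,4)
  0 0 0 0 1
  0 0 2 0 0
  0 0 0 0 0
  0 0 0 0 0
  0 0 0 0 0
After step 4: ants at (0,2),(1,4)
  0 0 1 0 0
  0 0 1 0 1
  0 0 0 0 0
  0 0 0 0 0
  0 0 0 0 0
After step 5: ants at (1,2),(0,4)
  0 0 0 0 1
  0 0 2 0 0
  0 0 0 0 0
  0 0 0 0 0
  0 0 0 0 0

0 0 0 0 1
0 0 2 0 0
0 0 0 0 0
0 0 0 0 0
0 0 0 0 0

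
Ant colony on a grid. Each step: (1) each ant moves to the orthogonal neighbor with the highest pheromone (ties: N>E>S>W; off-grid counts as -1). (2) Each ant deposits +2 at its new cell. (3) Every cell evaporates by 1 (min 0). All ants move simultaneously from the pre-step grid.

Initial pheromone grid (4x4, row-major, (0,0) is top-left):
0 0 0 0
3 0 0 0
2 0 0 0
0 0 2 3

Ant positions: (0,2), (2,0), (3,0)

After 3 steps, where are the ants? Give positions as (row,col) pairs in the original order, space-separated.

Step 1: ant0:(0,2)->E->(0,3) | ant1:(2,0)->N->(1,0) | ant2:(3,0)->N->(2,0)
  grid max=4 at (1,0)
Step 2: ant0:(0,3)->S->(1,3) | ant1:(1,0)->S->(2,0) | ant2:(2,0)->N->(1,0)
  grid max=5 at (1,0)
Step 3: ant0:(1,3)->N->(0,3) | ant1:(2,0)->N->(1,0) | ant2:(1,0)->S->(2,0)
  grid max=6 at (1,0)

(0,3) (1,0) (2,0)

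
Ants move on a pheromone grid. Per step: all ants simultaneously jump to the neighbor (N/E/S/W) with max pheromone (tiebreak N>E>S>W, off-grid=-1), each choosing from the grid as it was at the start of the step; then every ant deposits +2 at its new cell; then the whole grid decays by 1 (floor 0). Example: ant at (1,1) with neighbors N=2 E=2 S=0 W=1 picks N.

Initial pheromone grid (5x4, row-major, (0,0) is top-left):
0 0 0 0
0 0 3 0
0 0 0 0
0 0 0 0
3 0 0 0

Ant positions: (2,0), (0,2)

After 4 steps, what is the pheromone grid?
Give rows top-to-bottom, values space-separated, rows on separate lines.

After step 1: ants at (1,0),(1,2)
  0 0 0 0
  1 0 4 0
  0 0 0 0
  0 0 0 0
  2 0 0 0
After step 2: ants at (0,0),(0,2)
  1 0 1 0
  0 0 3 0
  0 0 0 0
  0 0 0 0
  1 0 0 0
After step 3: ants at (0,1),(1,2)
  0 1 0 0
  0 0 4 0
  0 0 0 0
  0 0 0 0
  0 0 0 0
After step 4: ants at (0,2),(0,2)
  0 0 3 0
  0 0 3 0
  0 0 0 0
  0 0 0 0
  0 0 0 0

0 0 3 0
0 0 3 0
0 0 0 0
0 0 0 0
0 0 0 0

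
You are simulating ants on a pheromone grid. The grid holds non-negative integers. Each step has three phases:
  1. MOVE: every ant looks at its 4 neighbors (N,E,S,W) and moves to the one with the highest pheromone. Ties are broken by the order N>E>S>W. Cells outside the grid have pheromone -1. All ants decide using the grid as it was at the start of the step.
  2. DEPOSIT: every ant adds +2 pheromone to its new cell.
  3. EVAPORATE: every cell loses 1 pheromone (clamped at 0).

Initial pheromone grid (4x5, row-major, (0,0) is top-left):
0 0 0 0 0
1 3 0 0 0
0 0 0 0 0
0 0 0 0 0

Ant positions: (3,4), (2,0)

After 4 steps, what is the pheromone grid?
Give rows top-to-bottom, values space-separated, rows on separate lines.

After step 1: ants at (2,4),(1,0)
  0 0 0 0 0
  2 2 0 0 0
  0 0 0 0 1
  0 0 0 0 0
After step 2: ants at (1,4),(1,1)
  0 0 0 0 0
  1 3 0 0 1
  0 0 0 0 0
  0 0 0 0 0
After step 3: ants at (0,4),(1,0)
  0 0 0 0 1
  2 2 0 0 0
  0 0 0 0 0
  0 0 0 0 0
After step 4: ants at (1,4),(1,1)
  0 0 0 0 0
  1 3 0 0 1
  0 0 0 0 0
  0 0 0 0 0

0 0 0 0 0
1 3 0 0 1
0 0 0 0 0
0 0 0 0 0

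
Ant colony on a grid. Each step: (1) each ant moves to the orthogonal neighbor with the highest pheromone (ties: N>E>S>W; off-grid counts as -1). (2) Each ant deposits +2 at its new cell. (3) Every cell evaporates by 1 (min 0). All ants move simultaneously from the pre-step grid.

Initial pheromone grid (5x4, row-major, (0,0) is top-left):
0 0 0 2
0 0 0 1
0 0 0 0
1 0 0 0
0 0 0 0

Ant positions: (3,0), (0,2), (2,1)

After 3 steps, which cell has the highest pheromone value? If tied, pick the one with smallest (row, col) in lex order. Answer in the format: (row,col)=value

Step 1: ant0:(3,0)->N->(2,0) | ant1:(0,2)->E->(0,3) | ant2:(2,1)->N->(1,1)
  grid max=3 at (0,3)
Step 2: ant0:(2,0)->N->(1,0) | ant1:(0,3)->S->(1,3) | ant2:(1,1)->N->(0,1)
  grid max=2 at (0,3)
Step 3: ant0:(1,0)->N->(0,0) | ant1:(1,3)->N->(0,3) | ant2:(0,1)->E->(0,2)
  grid max=3 at (0,3)
Final grid:
  1 0 1 3
  0 0 0 0
  0 0 0 0
  0 0 0 0
  0 0 0 0
Max pheromone 3 at (0,3)

Answer: (0,3)=3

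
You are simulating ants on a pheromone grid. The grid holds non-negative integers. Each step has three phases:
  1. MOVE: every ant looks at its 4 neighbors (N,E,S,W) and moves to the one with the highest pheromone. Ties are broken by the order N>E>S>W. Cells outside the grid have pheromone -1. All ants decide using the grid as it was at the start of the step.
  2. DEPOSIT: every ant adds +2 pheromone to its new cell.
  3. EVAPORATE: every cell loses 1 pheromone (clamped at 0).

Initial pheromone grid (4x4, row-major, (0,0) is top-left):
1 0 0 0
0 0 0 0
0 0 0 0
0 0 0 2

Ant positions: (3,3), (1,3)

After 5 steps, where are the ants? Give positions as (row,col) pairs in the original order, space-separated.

Step 1: ant0:(3,3)->N->(2,3) | ant1:(1,3)->N->(0,3)
  grid max=1 at (0,3)
Step 2: ant0:(2,3)->S->(3,3) | ant1:(0,3)->S->(1,3)
  grid max=2 at (3,3)
Step 3: ant0:(3,3)->N->(2,3) | ant1:(1,3)->N->(0,3)
  grid max=1 at (0,3)
Step 4: ant0:(2,3)->S->(3,3) | ant1:(0,3)->S->(1,3)
  grid max=2 at (3,3)
Step 5: ant0:(3,3)->N->(2,3) | ant1:(1,3)->N->(0,3)
  grid max=1 at (0,3)

(2,3) (0,3)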